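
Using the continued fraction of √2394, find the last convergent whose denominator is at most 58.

685/14

√2394 = [48; 1, 12, 1, 96, …] (period length 4).
Convergents:
  p_0/q_0 = 48/1
  p_1/q_1 = 49/1
  p_2/q_2 = 636/13
  p_3/q_3 = 685/14
  p_4/q_4 = 66396/1357
q_3 = 14 ≤ 58 < 1357 = q_4, so the answer is 685/14.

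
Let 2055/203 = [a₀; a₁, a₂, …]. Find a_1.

2055 = 10·203 + 25   →  a_0 = 10
203 = 8·25 + 3   →  a_1 = 8

8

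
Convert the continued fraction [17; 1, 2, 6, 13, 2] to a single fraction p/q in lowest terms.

Using pₖ = aₖpₖ₋₁ + pₖ₋₂ and qₖ = aₖqₖ₋₁ + qₖ₋₂:
  k=0: a=17, p=17, q=1
  k=1: a=1, p=18, q=1
  k=2: a=2, p=53, q=3
  k=3: a=6, p=336, q=19
  k=4: a=13, p=4421, q=250
  k=5: a=2, p=9178, q=519

9178/519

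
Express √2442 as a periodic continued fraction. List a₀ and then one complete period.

a₀ = ⌊√2442⌋ = 49.
With m₀=0, d₀=1 and mₖ₊₁ = dₖaₖ − mₖ, dₖ₊₁ = (n − mₖ₊₁²)/dₖ, aₖ₊₁ = ⌊(a₀+mₖ₊₁)/dₖ₊₁⌋:
  k=1: m=49, d=41, a=2
  k=2: m=33, d=33, a=2
  k=3: m=33, d=41, a=2
  k=4: m=49, d=1, a=98
d=1 and a=2a₀=98 at k=4, so the next step gives (m, d) = (49, 41) again — its k=1 value — and the period has length 4.

[49; 2, 2, 2, 98]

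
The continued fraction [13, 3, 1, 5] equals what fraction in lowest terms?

Fold from the inside: start with 5/1.
  1 + 1/5 = 6/5
  3 + 5/6 = 23/6
  13 + 6/23 = 305/23

305/23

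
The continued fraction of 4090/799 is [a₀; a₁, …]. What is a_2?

2

4090 = 5·799 + 95   →  a_0 = 5
799 = 8·95 + 39   →  a_1 = 8
95 = 2·39 + 17   →  a_2 = 2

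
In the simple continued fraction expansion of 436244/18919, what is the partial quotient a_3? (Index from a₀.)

436244 = 23·18919 + 1107   →  a_0 = 23
18919 = 17·1107 + 100   →  a_1 = 17
1107 = 11·100 + 7   →  a_2 = 11
100 = 14·7 + 2   →  a_3 = 14

14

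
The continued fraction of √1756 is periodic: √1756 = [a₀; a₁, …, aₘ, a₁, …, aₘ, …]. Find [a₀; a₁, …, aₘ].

a₀ = ⌊√1756⌋ = 41.
With m₀=0, d₀=1 and mₖ₊₁ = dₖaₖ − mₖ, dₖ₊₁ = (n − mₖ₊₁²)/dₖ, aₖ₊₁ = ⌊(a₀+mₖ₊₁)/dₖ₊₁⌋:
  k=1: m=41, d=75, a=1
  k=2: m=34, d=8, a=9
  k=3: m=38, d=39, a=2
  k=4: m=40, d=4, a=20
  k=5: m=40, d=39, a=2
  k=6: m=38, d=8, a=9
  k=7: m=34, d=75, a=1
  k=8: m=41, d=1, a=82
d=1 and a=2a₀=82 at k=8, so the next step gives (m, d) = (41, 75) again — its k=1 value — and the period has length 8.

[41; 1, 9, 2, 20, 2, 9, 1, 82]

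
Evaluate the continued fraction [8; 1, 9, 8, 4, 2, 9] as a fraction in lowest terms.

62976/7075

Using pₖ = aₖpₖ₋₁ + pₖ₋₂ and qₖ = aₖqₖ₋₁ + qₖ₋₂:
  k=0: a=8, p=8, q=1
  k=1: a=1, p=9, q=1
  k=2: a=9, p=89, q=10
  k=3: a=8, p=721, q=81
  k=4: a=4, p=2973, q=334
  k=5: a=2, p=6667, q=749
  k=6: a=9, p=62976, q=7075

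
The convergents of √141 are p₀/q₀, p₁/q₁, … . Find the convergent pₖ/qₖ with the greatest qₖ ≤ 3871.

18049/1520

√141 = [11; 1, 6, 1, 22, …] (period length 4).
Convergents:
  p_0/q_0 = 11/1
  p_1/q_1 = 12/1
  p_2/q_2 = 83/7
  p_3/q_3 = 95/8
  p_4/q_4 = 2173/183
  p_5/q_5 = 2268/191
  p_6/q_6 = 15781/1329
  p_7/q_7 = 18049/1520
  p_8/q_8 = 412859/34769
q_7 = 1520 ≤ 3871 < 34769 = q_8, so the answer is 18049/1520.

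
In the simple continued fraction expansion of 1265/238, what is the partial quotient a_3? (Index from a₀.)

1265 = 5·238 + 75   →  a_0 = 5
238 = 3·75 + 13   →  a_1 = 3
75 = 5·13 + 10   →  a_2 = 5
13 = 1·10 + 3   →  a_3 = 1

1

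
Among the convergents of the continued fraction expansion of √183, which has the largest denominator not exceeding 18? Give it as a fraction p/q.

√183 = [13; 1, 1, 8, 1, 1, 26, …] (period length 6).
Convergents:
  p_0/q_0 = 13/1
  p_1/q_1 = 14/1
  p_2/q_2 = 27/2
  p_3/q_3 = 230/17
  p_4/q_4 = 257/19
q_3 = 17 ≤ 18 < 19 = q_4, so the answer is 230/17.

230/17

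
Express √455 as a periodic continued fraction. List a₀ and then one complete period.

a₀ = ⌊√455⌋ = 21.
With m₀=0, d₀=1 and mₖ₊₁ = dₖaₖ − mₖ, dₖ₊₁ = (n − mₖ₊₁²)/dₖ, aₖ₊₁ = ⌊(a₀+mₖ₊₁)/dₖ₊₁⌋:
  k=1: m=21, d=14, a=3
  k=2: m=21, d=1, a=42
d=1 and a=2a₀=42 at k=2, so the next step gives (m, d) = (21, 14) again — its k=1 value — and the period has length 2.

[21; 3, 42]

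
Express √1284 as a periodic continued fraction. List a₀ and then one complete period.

a₀ = ⌊√1284⌋ = 35.
With m₀=0, d₀=1 and mₖ₊₁ = dₖaₖ − mₖ, dₖ₊₁ = (n − mₖ₊₁²)/dₖ, aₖ₊₁ = ⌊(a₀+mₖ₊₁)/dₖ₊₁⌋:
  k=1: m=35, d=59, a=1
  k=2: m=24, d=12, a=4
  k=3: m=24, d=59, a=1
  k=4: m=35, d=1, a=70
d=1 and a=2a₀=70 at k=4, so the next step gives (m, d) = (35, 59) again — its k=1 value — and the period has length 4.

[35; 1, 4, 1, 70]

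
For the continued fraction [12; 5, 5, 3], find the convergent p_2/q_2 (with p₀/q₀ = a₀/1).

317/26

Using pₖ = aₖpₖ₋₁ + pₖ₋₂, qₖ = aₖqₖ₋₁ + qₖ₋₂ (with p₋₁=1, p₋₂=0, q₋₁=0, q₋₂=1):
  k=0: a=12, p=12, q=1
  k=1: a=5, p=61, q=5
  k=2: a=5, p=317, q=26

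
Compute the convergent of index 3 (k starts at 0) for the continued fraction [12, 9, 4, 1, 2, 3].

557/46

Using pₖ = aₖpₖ₋₁ + pₖ₋₂, qₖ = aₖqₖ₋₁ + qₖ₋₂ (with p₋₁=1, p₋₂=0, q₋₁=0, q₋₂=1):
  k=0: a=12, p=12, q=1
  k=1: a=9, p=109, q=9
  k=2: a=4, p=448, q=37
  k=3: a=1, p=557, q=46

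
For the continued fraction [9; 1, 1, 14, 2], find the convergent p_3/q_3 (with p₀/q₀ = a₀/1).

276/29

Using pₖ = aₖpₖ₋₁ + pₖ₋₂, qₖ = aₖqₖ₋₁ + qₖ₋₂ (with p₋₁=1, p₋₂=0, q₋₁=0, q₋₂=1):
  k=0: a=9, p=9, q=1
  k=1: a=1, p=10, q=1
  k=2: a=1, p=19, q=2
  k=3: a=14, p=276, q=29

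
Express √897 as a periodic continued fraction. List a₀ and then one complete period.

[29; 1, 18, 1, 58]

a₀ = ⌊√897⌋ = 29.
With m₀=0, d₀=1 and mₖ₊₁ = dₖaₖ − mₖ, dₖ₊₁ = (n − mₖ₊₁²)/dₖ, aₖ₊₁ = ⌊(a₀+mₖ₊₁)/dₖ₊₁⌋:
  k=1: m=29, d=56, a=1
  k=2: m=27, d=3, a=18
  k=3: m=27, d=56, a=1
  k=4: m=29, d=1, a=58
d=1 and a=2a₀=58 at k=4, so the next step gives (m, d) = (29, 56) again — its k=1 value — and the period has length 4.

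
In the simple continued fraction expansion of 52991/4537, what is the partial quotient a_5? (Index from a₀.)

52991 = 11·4537 + 3084   →  a_0 = 11
4537 = 1·3084 + 1453   →  a_1 = 1
3084 = 2·1453 + 178   →  a_2 = 2
1453 = 8·178 + 29   →  a_3 = 8
178 = 6·29 + 4   →  a_4 = 6
29 = 7·4 + 1   →  a_5 = 7

7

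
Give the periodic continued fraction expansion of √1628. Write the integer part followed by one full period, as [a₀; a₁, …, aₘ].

[40; 2, 1, 6, 1, 2, 80]

a₀ = ⌊√1628⌋ = 40.
With m₀=0, d₀=1 and mₖ₊₁ = dₖaₖ − mₖ, dₖ₊₁ = (n − mₖ₊₁²)/dₖ, aₖ₊₁ = ⌊(a₀+mₖ₊₁)/dₖ₊₁⌋:
  k=1: m=40, d=28, a=2
  k=2: m=16, d=49, a=1
  k=3: m=33, d=11, a=6
  k=4: m=33, d=49, a=1
  k=5: m=16, d=28, a=2
  k=6: m=40, d=1, a=80
d=1 and a=2a₀=80 at k=6, so the next step gives (m, d) = (40, 28) again — its k=1 value — and the period has length 6.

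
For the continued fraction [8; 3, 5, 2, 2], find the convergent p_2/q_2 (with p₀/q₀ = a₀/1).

Using pₖ = aₖpₖ₋₁ + pₖ₋₂, qₖ = aₖqₖ₋₁ + qₖ₋₂ (with p₋₁=1, p₋₂=0, q₋₁=0, q₋₂=1):
  k=0: a=8, p=8, q=1
  k=1: a=3, p=25, q=3
  k=2: a=5, p=133, q=16

133/16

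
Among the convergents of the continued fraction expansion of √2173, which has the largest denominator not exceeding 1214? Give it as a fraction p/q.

56125/1204

√2173 = [46; 1, 1, 1, 1, 1, 1, 92, …] (period length 7).
Convergents:
  p_0/q_0 = 46/1
  p_1/q_1 = 47/1
  p_2/q_2 = 93/2
  p_3/q_3 = 140/3
  p_4/q_4 = 233/5
  p_5/q_5 = 373/8
  p_6/q_6 = 606/13
  p_7/q_7 = 56125/1204
  p_8/q_8 = 56731/1217
q_7 = 1204 ≤ 1214 < 1217 = q_8, so the answer is 56125/1204.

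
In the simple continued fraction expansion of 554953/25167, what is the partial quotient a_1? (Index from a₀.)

554953 = 22·25167 + 1279   →  a_0 = 22
25167 = 19·1279 + 866   →  a_1 = 19

19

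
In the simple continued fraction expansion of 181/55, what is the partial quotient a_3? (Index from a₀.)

3

181 = 3·55 + 16   →  a_0 = 3
55 = 3·16 + 7   →  a_1 = 3
16 = 2·7 + 2   →  a_2 = 2
7 = 3·2 + 1   →  a_3 = 3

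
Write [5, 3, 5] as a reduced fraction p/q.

Fold from the inside: start with 5/1.
  3 + 1/5 = 16/5
  5 + 5/16 = 85/16

85/16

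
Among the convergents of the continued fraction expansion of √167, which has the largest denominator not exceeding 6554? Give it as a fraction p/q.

56447/4368

√167 = [12; 1, 11, 1, 24, …] (period length 4).
Convergents:
  p_0/q_0 = 12/1
  p_1/q_1 = 13/1
  p_2/q_2 = 155/12
  p_3/q_3 = 168/13
  p_4/q_4 = 4187/324
  p_5/q_5 = 4355/337
  p_6/q_6 = 52092/4031
  p_7/q_7 = 56447/4368
  p_8/q_8 = 1406820/108863
q_7 = 4368 ≤ 6554 < 108863 = q_8, so the answer is 56447/4368.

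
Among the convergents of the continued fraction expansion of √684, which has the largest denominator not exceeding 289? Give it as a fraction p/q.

4603/176

√684 = [26; 6, 1, 1, 12, 1, 1, 6, 52, …] (period length 8).
Convergents:
  p_0/q_0 = 26/1
  p_1/q_1 = 157/6
  p_2/q_2 = 183/7
  p_3/q_3 = 340/13
  p_4/q_4 = 4263/163
  p_5/q_5 = 4603/176
  p_6/q_6 = 8866/339
q_5 = 176 ≤ 289 < 339 = q_6, so the answer is 4603/176.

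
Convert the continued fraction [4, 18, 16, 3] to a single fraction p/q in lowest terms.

Using pₖ = aₖpₖ₋₁ + pₖ₋₂ and qₖ = aₖqₖ₋₁ + qₖ₋₂:
  k=0: a=4, p=4, q=1
  k=1: a=18, p=73, q=18
  k=2: a=16, p=1172, q=289
  k=3: a=3, p=3589, q=885

3589/885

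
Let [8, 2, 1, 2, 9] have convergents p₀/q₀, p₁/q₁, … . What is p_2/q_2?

Using pₖ = aₖpₖ₋₁ + pₖ₋₂, qₖ = aₖqₖ₋₁ + qₖ₋₂ (with p₋₁=1, p₋₂=0, q₋₁=0, q₋₂=1):
  k=0: a=8, p=8, q=1
  k=1: a=2, p=17, q=2
  k=2: a=1, p=25, q=3

25/3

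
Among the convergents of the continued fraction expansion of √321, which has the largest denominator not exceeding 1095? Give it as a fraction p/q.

√321 = [17; 1, 10, 1, 34, …] (period length 4).
Convergents:
  p_0/q_0 = 17/1
  p_1/q_1 = 18/1
  p_2/q_2 = 197/11
  p_3/q_3 = 215/12
  p_4/q_4 = 7507/419
  p_5/q_5 = 7722/431
  p_6/q_6 = 84727/4729
q_5 = 431 ≤ 1095 < 4729 = q_6, so the answer is 7722/431.

7722/431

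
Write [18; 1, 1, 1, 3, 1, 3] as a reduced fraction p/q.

Fold from the inside: start with 3/1.
  1 + 1/3 = 4/3
  3 + 3/4 = 15/4
  1 + 4/15 = 19/15
  1 + 15/19 = 34/19
  1 + 19/34 = 53/34
  18 + 34/53 = 988/53

988/53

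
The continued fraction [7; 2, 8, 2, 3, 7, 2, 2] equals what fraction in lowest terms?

35903/4805

Fold from the inside: start with 2/1.
  2 + 1/2 = 5/2
  7 + 2/5 = 37/5
  3 + 5/37 = 116/37
  2 + 37/116 = 269/116
  8 + 116/269 = 2268/269
  2 + 269/2268 = 4805/2268
  7 + 2268/4805 = 35903/4805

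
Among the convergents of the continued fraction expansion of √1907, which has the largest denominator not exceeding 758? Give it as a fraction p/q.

√1907 = [43; 1, 2, 43, 2, 1, 86, …] (period length 6).
Convergents:
  p_0/q_0 = 43/1
  p_1/q_1 = 44/1
  p_2/q_2 = 131/3
  p_3/q_3 = 5677/130
  p_4/q_4 = 11485/263
  p_5/q_5 = 17162/393
  p_6/q_6 = 1487417/34061
q_5 = 393 ≤ 758 < 34061 = q_6, so the answer is 17162/393.

17162/393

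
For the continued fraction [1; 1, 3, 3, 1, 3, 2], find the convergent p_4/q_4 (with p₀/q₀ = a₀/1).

30/17

Using pₖ = aₖpₖ₋₁ + pₖ₋₂, qₖ = aₖqₖ₋₁ + qₖ₋₂ (with p₋₁=1, p₋₂=0, q₋₁=0, q₋₂=1):
  k=0: a=1, p=1, q=1
  k=1: a=1, p=2, q=1
  k=2: a=3, p=7, q=4
  k=3: a=3, p=23, q=13
  k=4: a=1, p=30, q=17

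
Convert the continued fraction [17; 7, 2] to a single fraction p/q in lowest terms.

Fold from the inside: start with 2/1.
  7 + 1/2 = 15/2
  17 + 2/15 = 257/15

257/15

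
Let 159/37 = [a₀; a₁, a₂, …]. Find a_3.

159 = 4·37 + 11   →  a_0 = 4
37 = 3·11 + 4   →  a_1 = 3
11 = 2·4 + 3   →  a_2 = 2
4 = 1·3 + 1   →  a_3 = 1

1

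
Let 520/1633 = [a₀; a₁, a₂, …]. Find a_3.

520 = 0·1633 + 520   →  a_0 = 0
1633 = 3·520 + 73   →  a_1 = 3
520 = 7·73 + 9   →  a_2 = 7
73 = 8·9 + 1   →  a_3 = 8

8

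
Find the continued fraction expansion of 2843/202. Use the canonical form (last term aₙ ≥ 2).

[14; 13, 2, 7]

2843 = 14×202 + 15
202 = 13×15 + 7
15 = 2×7 + 1
7 = 7×1 + 0  (stop)
So 2843/202 = [14; 13, 2, 7].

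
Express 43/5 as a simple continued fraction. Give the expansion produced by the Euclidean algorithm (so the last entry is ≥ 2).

[8; 1, 1, 2]

43 = 8×5 + 3
5 = 1×3 + 2
3 = 1×2 + 1
2 = 2×1 + 0  (stop)
So 43/5 = [8; 1, 1, 2].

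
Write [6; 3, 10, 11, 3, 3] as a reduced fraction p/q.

22338/3533

Fold from the inside: start with 3/1.
  3 + 1/3 = 10/3
  11 + 3/10 = 113/10
  10 + 10/113 = 1140/113
  3 + 113/1140 = 3533/1140
  6 + 1140/3533 = 22338/3533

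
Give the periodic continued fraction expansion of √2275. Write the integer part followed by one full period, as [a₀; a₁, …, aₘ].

a₀ = ⌊√2275⌋ = 47.
With m₀=0, d₀=1 and mₖ₊₁ = dₖaₖ − mₖ, dₖ₊₁ = (n − mₖ₊₁²)/dₖ, aₖ₊₁ = ⌊(a₀+mₖ₊₁)/dₖ₊₁⌋:
  k=1: m=47, d=66, a=1
  k=2: m=19, d=29, a=2
  k=3: m=39, d=26, a=3
  k=4: m=39, d=29, a=2
  k=5: m=19, d=66, a=1
  k=6: m=47, d=1, a=94
d=1 and a=2a₀=94 at k=6, so the next step gives (m, d) = (47, 66) again — its k=1 value — and the period has length 6.

[47; 1, 2, 3, 2, 1, 94]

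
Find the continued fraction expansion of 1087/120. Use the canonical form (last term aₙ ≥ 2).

1087 = 9*120 + 7
120 = 17*7 + 1
7 = 7*1 + 0  (stop)
So 1087/120 = [9; 17, 7].

[9; 17, 7]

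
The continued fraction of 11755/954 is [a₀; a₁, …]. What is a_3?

3

11755 = 12·954 + 307   →  a_0 = 12
954 = 3·307 + 33   →  a_1 = 3
307 = 9·33 + 10   →  a_2 = 9
33 = 3·10 + 3   →  a_3 = 3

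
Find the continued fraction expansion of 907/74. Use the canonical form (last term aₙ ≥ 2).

[12; 3, 1, 8, 2]

907 = 12*74 + 19
74 = 3*19 + 17
19 = 1*17 + 2
17 = 8*2 + 1
2 = 2*1 + 0  (stop)
So 907/74 = [12; 3, 1, 8, 2].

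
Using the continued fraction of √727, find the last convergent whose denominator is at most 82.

√727 = [26; 1, 25, 1, 52, …] (period length 4).
Convergents:
  p_0/q_0 = 26/1
  p_1/q_1 = 27/1
  p_2/q_2 = 701/26
  p_3/q_3 = 728/27
  p_4/q_4 = 38557/1430
q_3 = 27 ≤ 82 < 1430 = q_4, so the answer is 728/27.

728/27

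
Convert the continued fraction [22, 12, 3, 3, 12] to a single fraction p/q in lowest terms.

Fold from the inside: start with 12/1.
  3 + 1/12 = 37/12
  3 + 12/37 = 123/37
  12 + 37/123 = 1513/123
  22 + 123/1513 = 33409/1513

33409/1513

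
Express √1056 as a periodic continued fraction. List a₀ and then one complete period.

a₀ = ⌊√1056⌋ = 32.
With m₀=0, d₀=1 and mₖ₊₁ = dₖaₖ − mₖ, dₖ₊₁ = (n − mₖ₊₁²)/dₖ, aₖ₊₁ = ⌊(a₀+mₖ₊₁)/dₖ₊₁⌋:
  k=1: m=32, d=32, a=2
  k=2: m=32, d=1, a=64
d=1 and a=2a₀=64 at k=2, so the next step gives (m, d) = (32, 32) again — its k=1 value — and the period has length 2.

[32; 2, 64]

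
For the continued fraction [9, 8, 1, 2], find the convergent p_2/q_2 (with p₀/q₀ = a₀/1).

Using pₖ = aₖpₖ₋₁ + pₖ₋₂, qₖ = aₖqₖ₋₁ + qₖ₋₂ (with p₋₁=1, p₋₂=0, q₋₁=0, q₋₂=1):
  k=0: a=9, p=9, q=1
  k=1: a=8, p=73, q=8
  k=2: a=1, p=82, q=9

82/9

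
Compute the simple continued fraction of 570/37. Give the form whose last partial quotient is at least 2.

570 = 15*37 + 15
37 = 2*15 + 7
15 = 2*7 + 1
7 = 7*1 + 0  (stop)
So 570/37 = [15; 2, 2, 7].

[15; 2, 2, 7]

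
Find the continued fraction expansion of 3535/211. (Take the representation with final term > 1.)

3535 = 16*211 + 159
211 = 1*159 + 52
159 = 3*52 + 3
52 = 17*3 + 1
3 = 3*1 + 0  (stop)
So 3535/211 = [16; 1, 3, 17, 3].

[16; 1, 3, 17, 3]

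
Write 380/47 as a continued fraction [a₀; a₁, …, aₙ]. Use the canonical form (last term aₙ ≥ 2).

[8; 11, 1, 3]

380 = 8*47 + 4
47 = 11*4 + 3
4 = 1*3 + 1
3 = 3*1 + 0  (stop)
So 380/47 = [8; 11, 1, 3].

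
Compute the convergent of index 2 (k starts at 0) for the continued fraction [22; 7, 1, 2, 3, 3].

177/8

Using pₖ = aₖpₖ₋₁ + pₖ₋₂, qₖ = aₖqₖ₋₁ + qₖ₋₂ (with p₋₁=1, p₋₂=0, q₋₁=0, q₋₂=1):
  k=0: a=22, p=22, q=1
  k=1: a=7, p=155, q=7
  k=2: a=1, p=177, q=8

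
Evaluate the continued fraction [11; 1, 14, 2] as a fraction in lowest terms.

Using pₖ = aₖpₖ₋₁ + pₖ₋₂ and qₖ = aₖqₖ₋₁ + qₖ₋₂:
  k=0: a=11, p=11, q=1
  k=1: a=1, p=12, q=1
  k=2: a=14, p=179, q=15
  k=3: a=2, p=370, q=31

370/31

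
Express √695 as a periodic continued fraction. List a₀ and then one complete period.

a₀ = ⌊√695⌋ = 26.
With m₀=0, d₀=1 and mₖ₊₁ = dₖaₖ − mₖ, dₖ₊₁ = (n − mₖ₊₁²)/dₖ, aₖ₊₁ = ⌊(a₀+mₖ₊₁)/dₖ₊₁⌋:
  k=1: m=26, d=19, a=2
  k=2: m=12, d=29, a=1
  k=3: m=17, d=14, a=3
  k=4: m=25, d=5, a=10
  k=5: m=25, d=14, a=3
  k=6: m=17, d=29, a=1
  k=7: m=12, d=19, a=2
  k=8: m=26, d=1, a=52
d=1 and a=2a₀=52 at k=8, so the next step gives (m, d) = (26, 19) again — its k=1 value — and the period has length 8.

[26; 2, 1, 3, 10, 3, 1, 2, 52]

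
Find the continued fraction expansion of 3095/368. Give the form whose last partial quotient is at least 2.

3095 = 8*368 + 151
368 = 2*151 + 66
151 = 2*66 + 19
66 = 3*19 + 9
19 = 2*9 + 1
9 = 9*1 + 0  (stop)
So 3095/368 = [8; 2, 2, 3, 2, 9].

[8; 2, 2, 3, 2, 9]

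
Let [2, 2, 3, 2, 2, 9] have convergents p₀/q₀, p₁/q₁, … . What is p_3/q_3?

39/16

Using pₖ = aₖpₖ₋₁ + pₖ₋₂, qₖ = aₖqₖ₋₁ + qₖ₋₂ (with p₋₁=1, p₋₂=0, q₋₁=0, q₋₂=1):
  k=0: a=2, p=2, q=1
  k=1: a=2, p=5, q=2
  k=2: a=3, p=17, q=7
  k=3: a=2, p=39, q=16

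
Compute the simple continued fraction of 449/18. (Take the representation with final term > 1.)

[24; 1, 17]

449 = 24·18 + 17
18 = 1·17 + 1
17 = 17·1 + 0  (stop)
So 449/18 = [24; 1, 17].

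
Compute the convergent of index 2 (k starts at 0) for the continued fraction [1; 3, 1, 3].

5/4

Using pₖ = aₖpₖ₋₁ + pₖ₋₂, qₖ = aₖqₖ₋₁ + qₖ₋₂ (with p₋₁=1, p₋₂=0, q₋₁=0, q₋₂=1):
  k=0: a=1, p=1, q=1
  k=1: a=3, p=4, q=3
  k=2: a=1, p=5, q=4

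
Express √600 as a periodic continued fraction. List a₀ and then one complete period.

[24; 2, 48]

a₀ = ⌊√600⌋ = 24.
With m₀=0, d₀=1 and mₖ₊₁ = dₖaₖ − mₖ, dₖ₊₁ = (n − mₖ₊₁²)/dₖ, aₖ₊₁ = ⌊(a₀+mₖ₊₁)/dₖ₊₁⌋:
  k=1: m=24, d=24, a=2
  k=2: m=24, d=1, a=48
d=1 and a=2a₀=48 at k=2, so the next step gives (m, d) = (24, 24) again — its k=1 value — and the period has length 2.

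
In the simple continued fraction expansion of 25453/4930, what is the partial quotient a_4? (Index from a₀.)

1

25453 = 5·4930 + 803   →  a_0 = 5
4930 = 6·803 + 112   →  a_1 = 6
803 = 7·112 + 19   →  a_2 = 7
112 = 5·19 + 17   →  a_3 = 5
19 = 1·17 + 2   →  a_4 = 1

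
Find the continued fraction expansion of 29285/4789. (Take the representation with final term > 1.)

29285 = 6×4789 + 551
4789 = 8×551 + 381
551 = 1×381 + 170
381 = 2×170 + 41
170 = 4×41 + 6
41 = 6×6 + 5
6 = 1×5 + 1
5 = 5×1 + 0  (stop)
So 29285/4789 = [6; 8, 1, 2, 4, 6, 1, 5].

[6; 8, 1, 2, 4, 6, 1, 5]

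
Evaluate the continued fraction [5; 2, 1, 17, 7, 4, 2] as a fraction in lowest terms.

18539/3472

Using pₖ = aₖpₖ₋₁ + pₖ₋₂ and qₖ = aₖqₖ₋₁ + qₖ₋₂:
  k=0: a=5, p=5, q=1
  k=1: a=2, p=11, q=2
  k=2: a=1, p=16, q=3
  k=3: a=17, p=283, q=53
  k=4: a=7, p=1997, q=374
  k=5: a=4, p=8271, q=1549
  k=6: a=2, p=18539, q=3472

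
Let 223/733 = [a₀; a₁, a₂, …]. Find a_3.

223 = 0·733 + 223   →  a_0 = 0
733 = 3·223 + 64   →  a_1 = 3
223 = 3·64 + 31   →  a_2 = 3
64 = 2·31 + 2   →  a_3 = 2

2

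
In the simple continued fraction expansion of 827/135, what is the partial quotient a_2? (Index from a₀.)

827 = 6·135 + 17   →  a_0 = 6
135 = 7·17 + 16   →  a_1 = 7
17 = 1·16 + 1   →  a_2 = 1

1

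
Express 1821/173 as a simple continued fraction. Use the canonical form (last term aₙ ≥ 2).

1821 = 10×173 + 91
173 = 1×91 + 82
91 = 1×82 + 9
82 = 9×9 + 1
9 = 9×1 + 0  (stop)
So 1821/173 = [10; 1, 1, 9, 9].

[10; 1, 1, 9, 9]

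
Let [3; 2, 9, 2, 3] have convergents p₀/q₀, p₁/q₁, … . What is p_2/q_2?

Using pₖ = aₖpₖ₋₁ + pₖ₋₂, qₖ = aₖqₖ₋₁ + qₖ₋₂ (with p₋₁=1, p₋₂=0, q₋₁=0, q₋₂=1):
  k=0: a=3, p=3, q=1
  k=1: a=2, p=7, q=2
  k=2: a=9, p=66, q=19

66/19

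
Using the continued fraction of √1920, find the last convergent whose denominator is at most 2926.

√1920 = [43; 1, 4, 2, 21, 2, 4, 1, 86, …] (period length 8).
Convergents:
  p_0/q_0 = 43/1
  p_1/q_1 = 44/1
  p_2/q_2 = 219/5
  p_3/q_3 = 482/11
  p_4/q_4 = 10341/236
  p_5/q_5 = 21164/483
  p_6/q_6 = 94997/2168
  p_7/q_7 = 116161/2651
  p_8/q_8 = 10084843/230154
q_7 = 2651 ≤ 2926 < 230154 = q_8, so the answer is 116161/2651.

116161/2651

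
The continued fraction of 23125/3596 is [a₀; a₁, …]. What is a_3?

23125 = 6·3596 + 1549   →  a_0 = 6
3596 = 2·1549 + 498   →  a_1 = 2
1549 = 3·498 + 55   →  a_2 = 3
498 = 9·55 + 3   →  a_3 = 9

9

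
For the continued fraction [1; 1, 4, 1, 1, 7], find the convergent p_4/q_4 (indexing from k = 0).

20/11

Using pₖ = aₖpₖ₋₁ + pₖ₋₂, qₖ = aₖqₖ₋₁ + qₖ₋₂ (with p₋₁=1, p₋₂=0, q₋₁=0, q₋₂=1):
  k=0: a=1, p=1, q=1
  k=1: a=1, p=2, q=1
  k=2: a=4, p=9, q=5
  k=3: a=1, p=11, q=6
  k=4: a=1, p=20, q=11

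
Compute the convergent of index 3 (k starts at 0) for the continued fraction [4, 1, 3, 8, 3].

Using pₖ = aₖpₖ₋₁ + pₖ₋₂, qₖ = aₖqₖ₋₁ + qₖ₋₂ (with p₋₁=1, p₋₂=0, q₋₁=0, q₋₂=1):
  k=0: a=4, p=4, q=1
  k=1: a=1, p=5, q=1
  k=2: a=3, p=19, q=4
  k=3: a=8, p=157, q=33

157/33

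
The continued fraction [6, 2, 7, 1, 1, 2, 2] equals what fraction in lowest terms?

1255/194

Using pₖ = aₖpₖ₋₁ + pₖ₋₂ and qₖ = aₖqₖ₋₁ + qₖ₋₂:
  k=0: a=6, p=6, q=1
  k=1: a=2, p=13, q=2
  k=2: a=7, p=97, q=15
  k=3: a=1, p=110, q=17
  k=4: a=1, p=207, q=32
  k=5: a=2, p=524, q=81
  k=6: a=2, p=1255, q=194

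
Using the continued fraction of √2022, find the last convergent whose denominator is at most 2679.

120016/2669

√2022 = [44; 1, 28, 1, 88, …] (period length 4).
Convergents:
  p_0/q_0 = 44/1
  p_1/q_1 = 45/1
  p_2/q_2 = 1304/29
  p_3/q_3 = 1349/30
  p_4/q_4 = 120016/2669
  p_5/q_5 = 121365/2699
q_4 = 2669 ≤ 2679 < 2699 = q_5, so the answer is 120016/2669.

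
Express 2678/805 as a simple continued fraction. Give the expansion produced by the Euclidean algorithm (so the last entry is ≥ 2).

[3; 3, 16, 2, 3, 2]

2678 = 3*805 + 263
805 = 3*263 + 16
263 = 16*16 + 7
16 = 2*7 + 2
7 = 3*2 + 1
2 = 2*1 + 0  (stop)
So 2678/805 = [3; 3, 16, 2, 3, 2].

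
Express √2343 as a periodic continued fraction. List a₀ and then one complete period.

a₀ = ⌊√2343⌋ = 48.
With m₀=0, d₀=1 and mₖ₊₁ = dₖaₖ − mₖ, dₖ₊₁ = (n − mₖ₊₁²)/dₖ, aₖ₊₁ = ⌊(a₀+mₖ₊₁)/dₖ₊₁⌋:
  k=1: m=48, d=39, a=2
  k=2: m=30, d=37, a=2
  k=3: m=44, d=11, a=8
  k=4: m=44, d=37, a=2
  k=5: m=30, d=39, a=2
  k=6: m=48, d=1, a=96
d=1 and a=2a₀=96 at k=6, so the next step gives (m, d) = (48, 39) again — its k=1 value — and the period has length 6.

[48; 2, 2, 8, 2, 2, 96]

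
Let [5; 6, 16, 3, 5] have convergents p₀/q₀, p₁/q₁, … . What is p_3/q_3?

1534/297

Using pₖ = aₖpₖ₋₁ + pₖ₋₂, qₖ = aₖqₖ₋₁ + qₖ₋₂ (with p₋₁=1, p₋₂=0, q₋₁=0, q₋₂=1):
  k=0: a=5, p=5, q=1
  k=1: a=6, p=31, q=6
  k=2: a=16, p=501, q=97
  k=3: a=3, p=1534, q=297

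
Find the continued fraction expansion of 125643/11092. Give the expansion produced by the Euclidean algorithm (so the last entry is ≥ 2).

[11; 3, 18, 4, 16, 3]

125643 = 11*11092 + 3631
11092 = 3*3631 + 199
3631 = 18*199 + 49
199 = 4*49 + 3
49 = 16*3 + 1
3 = 3*1 + 0  (stop)
So 125643/11092 = [11; 3, 18, 4, 16, 3].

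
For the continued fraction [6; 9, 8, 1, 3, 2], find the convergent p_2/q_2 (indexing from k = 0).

Using pₖ = aₖpₖ₋₁ + pₖ₋₂, qₖ = aₖqₖ₋₁ + qₖ₋₂ (with p₋₁=1, p₋₂=0, q₋₁=0, q₋₂=1):
  k=0: a=6, p=6, q=1
  k=1: a=9, p=55, q=9
  k=2: a=8, p=446, q=73

446/73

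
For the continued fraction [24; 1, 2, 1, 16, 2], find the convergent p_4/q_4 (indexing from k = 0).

Using pₖ = aₖpₖ₋₁ + pₖ₋₂, qₖ = aₖqₖ₋₁ + qₖ₋₂ (with p₋₁=1, p₋₂=0, q₋₁=0, q₋₂=1):
  k=0: a=24, p=24, q=1
  k=1: a=1, p=25, q=1
  k=2: a=2, p=74, q=3
  k=3: a=1, p=99, q=4
  k=4: a=16, p=1658, q=67

1658/67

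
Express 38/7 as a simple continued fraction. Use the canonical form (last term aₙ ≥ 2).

38 = 5×7 + 3
7 = 2×3 + 1
3 = 3×1 + 0  (stop)
So 38/7 = [5; 2, 3].

[5; 2, 3]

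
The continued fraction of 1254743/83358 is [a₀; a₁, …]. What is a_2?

1254743 = 15·83358 + 4373   →  a_0 = 15
83358 = 19·4373 + 271   →  a_1 = 19
4373 = 16·271 + 37   →  a_2 = 16

16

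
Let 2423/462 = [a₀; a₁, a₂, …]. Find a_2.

2423 = 5·462 + 113   →  a_0 = 5
462 = 4·113 + 10   →  a_1 = 4
113 = 11·10 + 3   →  a_2 = 11

11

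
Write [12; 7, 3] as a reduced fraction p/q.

Fold from the inside: start with 3/1.
  7 + 1/3 = 22/3
  12 + 3/22 = 267/22

267/22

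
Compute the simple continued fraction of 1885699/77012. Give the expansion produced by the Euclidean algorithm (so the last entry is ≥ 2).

[24; 2, 17, 12, 10, 18]

1885699 = 24*77012 + 37411
77012 = 2*37411 + 2190
37411 = 17*2190 + 181
2190 = 12*181 + 18
181 = 10*18 + 1
18 = 18*1 + 0  (stop)
So 1885699/77012 = [24; 2, 17, 12, 10, 18].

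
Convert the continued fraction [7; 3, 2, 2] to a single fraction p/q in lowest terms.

Using pₖ = aₖpₖ₋₁ + pₖ₋₂ and qₖ = aₖqₖ₋₁ + qₖ₋₂:
  k=0: a=7, p=7, q=1
  k=1: a=3, p=22, q=3
  k=2: a=2, p=51, q=7
  k=3: a=2, p=124, q=17

124/17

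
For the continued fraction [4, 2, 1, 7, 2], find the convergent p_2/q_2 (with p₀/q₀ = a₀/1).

13/3

Using pₖ = aₖpₖ₋₁ + pₖ₋₂, qₖ = aₖqₖ₋₁ + qₖ₋₂ (with p₋₁=1, p₋₂=0, q₋₁=0, q₋₂=1):
  k=0: a=4, p=4, q=1
  k=1: a=2, p=9, q=2
  k=2: a=1, p=13, q=3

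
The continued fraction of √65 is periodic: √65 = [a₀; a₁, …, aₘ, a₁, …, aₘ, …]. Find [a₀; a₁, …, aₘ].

a₀ = ⌊√65⌋ = 8.
With m₀=0, d₀=1 and mₖ₊₁ = dₖaₖ − mₖ, dₖ₊₁ = (n − mₖ₊₁²)/dₖ, aₖ₊₁ = ⌊(a₀+mₖ₊₁)/dₖ₊₁⌋:
  k=1: m=8, d=1, a=16
d=1 and a=2a₀=16 at k=1, so the next step gives (m, d) = (8, 1) again — its k=1 value — and the period has length 1.

[8; 16]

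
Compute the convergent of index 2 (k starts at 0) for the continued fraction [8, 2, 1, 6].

Using pₖ = aₖpₖ₋₁ + pₖ₋₂, qₖ = aₖqₖ₋₁ + qₖ₋₂ (with p₋₁=1, p₋₂=0, q₋₁=0, q₋₂=1):
  k=0: a=8, p=8, q=1
  k=1: a=2, p=17, q=2
  k=2: a=1, p=25, q=3

25/3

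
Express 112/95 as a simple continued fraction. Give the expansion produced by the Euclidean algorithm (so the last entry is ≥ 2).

[1; 5, 1, 1, 2, 3]

112 = 1×95 + 17
95 = 5×17 + 10
17 = 1×10 + 7
10 = 1×7 + 3
7 = 2×3 + 1
3 = 3×1 + 0  (stop)
So 112/95 = [1; 5, 1, 1, 2, 3].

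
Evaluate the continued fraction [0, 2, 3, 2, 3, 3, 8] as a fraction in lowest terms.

656/1503

Using pₖ = aₖpₖ₋₁ + pₖ₋₂ and qₖ = aₖqₖ₋₁ + qₖ₋₂:
  k=0: a=0, p=0, q=1
  k=1: a=2, p=1, q=2
  k=2: a=3, p=3, q=7
  k=3: a=2, p=7, q=16
  k=4: a=3, p=24, q=55
  k=5: a=3, p=79, q=181
  k=6: a=8, p=656, q=1503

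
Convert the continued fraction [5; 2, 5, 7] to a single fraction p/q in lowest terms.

431/79

Fold from the inside: start with 7/1.
  5 + 1/7 = 36/7
  2 + 7/36 = 79/36
  5 + 36/79 = 431/79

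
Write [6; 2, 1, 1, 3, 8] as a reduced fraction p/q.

Fold from the inside: start with 8/1.
  3 + 1/8 = 25/8
  1 + 8/25 = 33/25
  1 + 25/33 = 58/33
  2 + 33/58 = 149/58
  6 + 58/149 = 952/149

952/149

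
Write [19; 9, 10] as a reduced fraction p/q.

Using pₖ = aₖpₖ₋₁ + pₖ₋₂ and qₖ = aₖqₖ₋₁ + qₖ₋₂:
  k=0: a=19, p=19, q=1
  k=1: a=9, p=172, q=9
  k=2: a=10, p=1739, q=91

1739/91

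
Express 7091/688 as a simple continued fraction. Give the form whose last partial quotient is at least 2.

7091 = 10×688 + 211
688 = 3×211 + 55
211 = 3×55 + 46
55 = 1×46 + 9
46 = 5×9 + 1
9 = 9×1 + 0  (stop)
So 7091/688 = [10; 3, 3, 1, 5, 9].

[10; 3, 3, 1, 5, 9]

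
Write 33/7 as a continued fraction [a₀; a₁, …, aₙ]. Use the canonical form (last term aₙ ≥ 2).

33 = 4·7 + 5
7 = 1·5 + 2
5 = 2·2 + 1
2 = 2·1 + 0  (stop)
So 33/7 = [4; 1, 2, 2].

[4; 1, 2, 2]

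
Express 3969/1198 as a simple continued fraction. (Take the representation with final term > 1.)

[3; 3, 5, 7, 3, 3]

3969 = 3×1198 + 375
1198 = 3×375 + 73
375 = 5×73 + 10
73 = 7×10 + 3
10 = 3×3 + 1
3 = 3×1 + 0  (stop)
So 3969/1198 = [3; 3, 5, 7, 3, 3].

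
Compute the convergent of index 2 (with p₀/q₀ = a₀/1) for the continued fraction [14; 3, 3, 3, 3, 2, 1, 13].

143/10

Using pₖ = aₖpₖ₋₁ + pₖ₋₂, qₖ = aₖqₖ₋₁ + qₖ₋₂ (with p₋₁=1, p₋₂=0, q₋₁=0, q₋₂=1):
  k=0: a=14, p=14, q=1
  k=1: a=3, p=43, q=3
  k=2: a=3, p=143, q=10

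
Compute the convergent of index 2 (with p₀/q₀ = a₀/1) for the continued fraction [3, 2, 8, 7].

Using pₖ = aₖpₖ₋₁ + pₖ₋₂, qₖ = aₖqₖ₋₁ + qₖ₋₂ (with p₋₁=1, p₋₂=0, q₋₁=0, q₋₂=1):
  k=0: a=3, p=3, q=1
  k=1: a=2, p=7, q=2
  k=2: a=8, p=59, q=17

59/17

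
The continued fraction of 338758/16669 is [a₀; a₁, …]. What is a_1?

3

338758 = 20·16669 + 5378   →  a_0 = 20
16669 = 3·5378 + 535   →  a_1 = 3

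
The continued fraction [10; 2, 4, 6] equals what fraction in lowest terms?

585/56

Using pₖ = aₖpₖ₋₁ + pₖ₋₂ and qₖ = aₖqₖ₋₁ + qₖ₋₂:
  k=0: a=10, p=10, q=1
  k=1: a=2, p=21, q=2
  k=2: a=4, p=94, q=9
  k=3: a=6, p=585, q=56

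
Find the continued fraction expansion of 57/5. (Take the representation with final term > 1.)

[11; 2, 2]

57 = 11×5 + 2
5 = 2×2 + 1
2 = 2×1 + 0  (stop)
So 57/5 = [11; 2, 2].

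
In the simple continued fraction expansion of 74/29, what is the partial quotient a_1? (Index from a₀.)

1

74 = 2·29 + 16   →  a_0 = 2
29 = 1·16 + 13   →  a_1 = 1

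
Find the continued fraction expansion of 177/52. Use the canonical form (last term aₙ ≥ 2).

177 = 3×52 + 21
52 = 2×21 + 10
21 = 2×10 + 1
10 = 10×1 + 0  (stop)
So 177/52 = [3; 2, 2, 10].

[3; 2, 2, 10]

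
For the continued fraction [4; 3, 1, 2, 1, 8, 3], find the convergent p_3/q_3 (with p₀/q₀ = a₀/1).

Using pₖ = aₖpₖ₋₁ + pₖ₋₂, qₖ = aₖqₖ₋₁ + qₖ₋₂ (with p₋₁=1, p₋₂=0, q₋₁=0, q₋₂=1):
  k=0: a=4, p=4, q=1
  k=1: a=3, p=13, q=3
  k=2: a=1, p=17, q=4
  k=3: a=2, p=47, q=11

47/11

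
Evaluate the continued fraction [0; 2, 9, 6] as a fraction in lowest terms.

Fold from the inside: start with 6/1.
  9 + 1/6 = 55/6
  2 + 6/55 = 116/55
  0 + 55/116 = 55/116

55/116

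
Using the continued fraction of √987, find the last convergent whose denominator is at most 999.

√987 = [31; 2, 2, 2, 62, …] (period length 4).
Convergents:
  p_0/q_0 = 31/1
  p_1/q_1 = 63/2
  p_2/q_2 = 157/5
  p_3/q_3 = 377/12
  p_4/q_4 = 23531/749
  p_5/q_5 = 47439/1510
q_4 = 749 ≤ 999 < 1510 = q_5, so the answer is 23531/749.

23531/749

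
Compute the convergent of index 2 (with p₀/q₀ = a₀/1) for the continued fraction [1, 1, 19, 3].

Using pₖ = aₖpₖ₋₁ + pₖ₋₂, qₖ = aₖqₖ₋₁ + qₖ₋₂ (with p₋₁=1, p₋₂=0, q₋₁=0, q₋₂=1):
  k=0: a=1, p=1, q=1
  k=1: a=1, p=2, q=1
  k=2: a=19, p=39, q=20

39/20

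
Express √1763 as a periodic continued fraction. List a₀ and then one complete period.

[41; 1, 82]

a₀ = ⌊√1763⌋ = 41.
With m₀=0, d₀=1 and mₖ₊₁ = dₖaₖ − mₖ, dₖ₊₁ = (n − mₖ₊₁²)/dₖ, aₖ₊₁ = ⌊(a₀+mₖ₊₁)/dₖ₊₁⌋:
  k=1: m=41, d=82, a=1
  k=2: m=41, d=1, a=82
d=1 and a=2a₀=82 at k=2, so the next step gives (m, d) = (41, 82) again — its k=1 value — and the period has length 2.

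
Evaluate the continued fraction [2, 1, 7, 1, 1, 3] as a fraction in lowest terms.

Using pₖ = aₖpₖ₋₁ + pₖ₋₂ and qₖ = aₖqₖ₋₁ + qₖ₋₂:
  k=0: a=2, p=2, q=1
  k=1: a=1, p=3, q=1
  k=2: a=7, p=23, q=8
  k=3: a=1, p=26, q=9
  k=4: a=1, p=49, q=17
  k=5: a=3, p=173, q=60

173/60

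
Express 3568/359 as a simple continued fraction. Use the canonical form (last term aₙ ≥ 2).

[9; 1, 15, 3, 7]

3568 = 9·359 + 337
359 = 1·337 + 22
337 = 15·22 + 7
22 = 3·7 + 1
7 = 7·1 + 0  (stop)
So 3568/359 = [9; 1, 15, 3, 7].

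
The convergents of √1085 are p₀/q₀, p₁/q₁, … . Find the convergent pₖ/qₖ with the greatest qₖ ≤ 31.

√1085 = [32; 1, 15, 2, 15, 1, 64, …] (period length 6).
Convergents:
  p_0/q_0 = 32/1
  p_1/q_1 = 33/1
  p_2/q_2 = 527/16
  p_3/q_3 = 1087/33
q_2 = 16 ≤ 31 < 33 = q_3, so the answer is 527/16.

527/16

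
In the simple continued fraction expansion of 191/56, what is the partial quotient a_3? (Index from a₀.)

191 = 3·56 + 23   →  a_0 = 3
56 = 2·23 + 10   →  a_1 = 2
23 = 2·10 + 3   →  a_2 = 2
10 = 3·3 + 1   →  a_3 = 3

3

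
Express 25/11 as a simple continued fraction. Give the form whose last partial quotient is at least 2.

25 = 2*11 + 3
11 = 3*3 + 2
3 = 1*2 + 1
2 = 2*1 + 0  (stop)
So 25/11 = [2; 3, 1, 2].

[2; 3, 1, 2]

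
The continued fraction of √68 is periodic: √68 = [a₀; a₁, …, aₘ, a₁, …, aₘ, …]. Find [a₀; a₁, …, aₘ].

a₀ = ⌊√68⌋ = 8.
With m₀=0, d₀=1 and mₖ₊₁ = dₖaₖ − mₖ, dₖ₊₁ = (n − mₖ₊₁²)/dₖ, aₖ₊₁ = ⌊(a₀+mₖ₊₁)/dₖ₊₁⌋:
  k=1: m=8, d=4, a=4
  k=2: m=8, d=1, a=16
d=1 and a=2a₀=16 at k=2, so the next step gives (m, d) = (8, 4) again — its k=1 value — and the period has length 2.

[8; 4, 16]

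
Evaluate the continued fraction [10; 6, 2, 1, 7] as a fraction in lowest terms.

Fold from the inside: start with 7/1.
  1 + 1/7 = 8/7
  2 + 7/8 = 23/8
  6 + 8/23 = 146/23
  10 + 23/146 = 1483/146

1483/146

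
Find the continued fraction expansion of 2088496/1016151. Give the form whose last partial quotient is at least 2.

2088496 = 2*1016151 + 56194
1016151 = 18*56194 + 4659
56194 = 12*4659 + 286
4659 = 16*286 + 83
286 = 3*83 + 37
83 = 2*37 + 9
37 = 4*9 + 1
9 = 9*1 + 0  (stop)
So 2088496/1016151 = [2; 18, 12, 16, 3, 2, 4, 9].

[2; 18, 12, 16, 3, 2, 4, 9]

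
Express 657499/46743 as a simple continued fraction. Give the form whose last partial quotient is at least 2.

657499 = 14*46743 + 3097
46743 = 15*3097 + 288
3097 = 10*288 + 217
288 = 1*217 + 71
217 = 3*71 + 4
71 = 17*4 + 3
4 = 1*3 + 1
3 = 3*1 + 0  (stop)
So 657499/46743 = [14; 15, 10, 1, 3, 17, 1, 3].

[14; 15, 10, 1, 3, 17, 1, 3]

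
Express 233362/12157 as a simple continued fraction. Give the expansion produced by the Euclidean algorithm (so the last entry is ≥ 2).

233362 = 19*12157 + 2379
12157 = 5*2379 + 262
2379 = 9*262 + 21
262 = 12*21 + 10
21 = 2*10 + 1
10 = 10*1 + 0  (stop)
So 233362/12157 = [19; 5, 9, 12, 2, 10].

[19; 5, 9, 12, 2, 10]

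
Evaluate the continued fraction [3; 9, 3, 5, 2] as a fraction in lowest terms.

1013/326

Using pₖ = aₖpₖ₋₁ + pₖ₋₂ and qₖ = aₖqₖ₋₁ + qₖ₋₂:
  k=0: a=3, p=3, q=1
  k=1: a=9, p=28, q=9
  k=2: a=3, p=87, q=28
  k=3: a=5, p=463, q=149
  k=4: a=2, p=1013, q=326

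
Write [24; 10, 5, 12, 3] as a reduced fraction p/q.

Using pₖ = aₖpₖ₋₁ + pₖ₋₂ and qₖ = aₖqₖ₋₁ + qₖ₋₂:
  k=0: a=24, p=24, q=1
  k=1: a=10, p=241, q=10
  k=2: a=5, p=1229, q=51
  k=3: a=12, p=14989, q=622
  k=4: a=3, p=46196, q=1917

46196/1917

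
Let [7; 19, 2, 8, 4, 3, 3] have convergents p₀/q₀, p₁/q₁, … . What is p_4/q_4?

9611/1363

Using pₖ = aₖpₖ₋₁ + pₖ₋₂, qₖ = aₖqₖ₋₁ + qₖ₋₂ (with p₋₁=1, p₋₂=0, q₋₁=0, q₋₂=1):
  k=0: a=7, p=7, q=1
  k=1: a=19, p=134, q=19
  k=2: a=2, p=275, q=39
  k=3: a=8, p=2334, q=331
  k=4: a=4, p=9611, q=1363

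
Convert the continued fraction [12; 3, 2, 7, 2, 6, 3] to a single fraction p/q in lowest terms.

27833/2265

Using pₖ = aₖpₖ₋₁ + pₖ₋₂ and qₖ = aₖqₖ₋₁ + qₖ₋₂:
  k=0: a=12, p=12, q=1
  k=1: a=3, p=37, q=3
  k=2: a=2, p=86, q=7
  k=3: a=7, p=639, q=52
  k=4: a=2, p=1364, q=111
  k=5: a=6, p=8823, q=718
  k=6: a=3, p=27833, q=2265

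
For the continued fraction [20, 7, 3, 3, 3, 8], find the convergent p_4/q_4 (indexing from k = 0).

Using pₖ = aₖpₖ₋₁ + pₖ₋₂, qₖ = aₖqₖ₋₁ + qₖ₋₂ (with p₋₁=1, p₋₂=0, q₋₁=0, q₋₂=1):
  k=0: a=20, p=20, q=1
  k=1: a=7, p=141, q=7
  k=2: a=3, p=443, q=22
  k=3: a=3, p=1470, q=73
  k=4: a=3, p=4853, q=241

4853/241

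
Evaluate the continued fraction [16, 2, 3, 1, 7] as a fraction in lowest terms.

1151/70

Fold from the inside: start with 7/1.
  1 + 1/7 = 8/7
  3 + 7/8 = 31/8
  2 + 8/31 = 70/31
  16 + 31/70 = 1151/70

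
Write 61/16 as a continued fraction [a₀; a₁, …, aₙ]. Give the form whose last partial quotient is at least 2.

61 = 3×16 + 13
16 = 1×13 + 3
13 = 4×3 + 1
3 = 3×1 + 0  (stop)
So 61/16 = [3; 1, 4, 3].

[3; 1, 4, 3]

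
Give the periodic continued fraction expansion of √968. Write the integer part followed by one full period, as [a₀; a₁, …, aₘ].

[31; 8, 1, 6, 1, 8, 62]

a₀ = ⌊√968⌋ = 31.
With m₀=0, d₀=1 and mₖ₊₁ = dₖaₖ − mₖ, dₖ₊₁ = (n − mₖ₊₁²)/dₖ, aₖ₊₁ = ⌊(a₀+mₖ₊₁)/dₖ₊₁⌋:
  k=1: m=31, d=7, a=8
  k=2: m=25, d=49, a=1
  k=3: m=24, d=8, a=6
  k=4: m=24, d=49, a=1
  k=5: m=25, d=7, a=8
  k=6: m=31, d=1, a=62
d=1 and a=2a₀=62 at k=6, so the next step gives (m, d) = (31, 7) again — its k=1 value — and the period has length 6.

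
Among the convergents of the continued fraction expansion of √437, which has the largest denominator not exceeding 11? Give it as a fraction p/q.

209/10

√437 = [20; 1, 9, 2, 9, 1, 40, …] (period length 6).
Convergents:
  p_0/q_0 = 20/1
  p_1/q_1 = 21/1
  p_2/q_2 = 209/10
  p_3/q_3 = 439/21
q_2 = 10 ≤ 11 < 21 = q_3, so the answer is 209/10.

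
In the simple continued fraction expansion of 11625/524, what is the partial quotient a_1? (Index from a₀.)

11625 = 22·524 + 97   →  a_0 = 22
524 = 5·97 + 39   →  a_1 = 5

5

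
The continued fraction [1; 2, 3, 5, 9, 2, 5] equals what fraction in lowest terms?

Using pₖ = aₖpₖ₋₁ + pₖ₋₂ and qₖ = aₖqₖ₋₁ + qₖ₋₂:
  k=0: a=1, p=1, q=1
  k=1: a=2, p=3, q=2
  k=2: a=3, p=10, q=7
  k=3: a=5, p=53, q=37
  k=4: a=9, p=487, q=340
  k=5: a=2, p=1027, q=717
  k=6: a=5, p=5622, q=3925

5622/3925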